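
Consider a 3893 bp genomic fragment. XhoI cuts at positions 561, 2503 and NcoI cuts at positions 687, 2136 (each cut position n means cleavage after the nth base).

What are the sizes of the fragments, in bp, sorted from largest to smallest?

1449, 1390, 561, 367, 126 bp

Combined cut positions (sorted): 561, 687, 2136, 2503.
Linear molecule, 4 cuts → 5 fragments:
  561 − 0 = 561 bp
  687 − 561 = 126 bp
  2136 − 687 = 1449 bp
  2503 − 2136 = 367 bp
  3893 − 2503 = 1390 bp
Sorted largest to smallest: 1449, 1390, 561, 367, 126 bp.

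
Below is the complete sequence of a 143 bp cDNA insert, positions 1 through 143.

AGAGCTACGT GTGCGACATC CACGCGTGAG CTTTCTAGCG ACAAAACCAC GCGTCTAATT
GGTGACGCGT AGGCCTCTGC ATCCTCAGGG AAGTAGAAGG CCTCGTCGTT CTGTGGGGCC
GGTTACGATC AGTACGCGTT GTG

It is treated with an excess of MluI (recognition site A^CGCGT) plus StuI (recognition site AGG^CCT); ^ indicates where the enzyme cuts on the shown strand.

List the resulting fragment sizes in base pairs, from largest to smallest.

MluI sites (ACGCGT) start at positions 22, 49, 65, 134.
MluI cuts after the first base of each site, so after positions 22, 49, 65, 134.
StuI sites (AGGCCT) start at positions 71, 98.
StuI cuts after base 3 of each site, so after positions 73, 100.
Combined cut positions: 22, 49, 65, 73, 100, 134.
Linear molecule, 6 cuts → 7 fragments:
  1–22 → 22 bp
  23–49 → 27 bp
  50–65 → 16 bp
  66–73 → 8 bp
  74–100 → 27 bp
  101–134 → 34 bp
  135–143 → 9 bp
Sorted largest to smallest: 34, 27, 27, 22, 16, 9, 8 bp.

34, 27, 27, 22, 16, 9, 8 bp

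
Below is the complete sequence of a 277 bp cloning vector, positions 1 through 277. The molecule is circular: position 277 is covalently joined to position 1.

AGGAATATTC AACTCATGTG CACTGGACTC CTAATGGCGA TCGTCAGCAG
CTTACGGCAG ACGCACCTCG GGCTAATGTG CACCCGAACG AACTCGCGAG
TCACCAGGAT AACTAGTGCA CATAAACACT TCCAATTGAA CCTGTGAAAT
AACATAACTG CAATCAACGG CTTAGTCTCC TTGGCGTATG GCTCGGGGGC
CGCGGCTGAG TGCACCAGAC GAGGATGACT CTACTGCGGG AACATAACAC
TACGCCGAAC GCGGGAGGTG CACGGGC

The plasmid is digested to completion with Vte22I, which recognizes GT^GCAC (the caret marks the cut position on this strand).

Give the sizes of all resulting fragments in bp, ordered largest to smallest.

Vte22I sites (GTGCAC) start at positions 18, 78, 116, 210, 268.
Vte22I cuts after base 2 of each site, so after positions 19, 79, 117, 211, 269.
Circular molecule, 5 cuts → 5 fragments:
  20–79 → 60 bp
  80–117 → 38 bp
  118–211 → 94 bp
  212–269 → 58 bp
  270–277 then 1–19 → 8 + 19 = 27 bp
Sorted largest to smallest: 94, 60, 58, 38, 27 bp.

94, 60, 58, 38, 27 bp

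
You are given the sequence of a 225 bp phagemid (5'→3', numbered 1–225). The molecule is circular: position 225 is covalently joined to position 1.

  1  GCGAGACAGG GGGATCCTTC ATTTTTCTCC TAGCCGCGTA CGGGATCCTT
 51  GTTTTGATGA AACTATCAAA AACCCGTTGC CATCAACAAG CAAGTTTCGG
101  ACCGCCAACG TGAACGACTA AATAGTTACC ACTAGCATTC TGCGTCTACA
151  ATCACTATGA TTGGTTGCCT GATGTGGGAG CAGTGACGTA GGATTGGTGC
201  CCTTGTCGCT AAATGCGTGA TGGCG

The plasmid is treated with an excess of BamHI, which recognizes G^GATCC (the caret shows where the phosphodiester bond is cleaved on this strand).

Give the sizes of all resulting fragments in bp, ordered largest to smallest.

BamHI sites (GGATCC) start at positions 12, 43.
BamHI cuts after the first base of each site, so after positions 12, 43.
Circular molecule, 2 cuts → 2 fragments:
  13–43 → 31 bp
  44–225 then 1–12 → 182 + 12 = 194 bp
Sorted largest to smallest: 194, 31 bp.

194, 31 bp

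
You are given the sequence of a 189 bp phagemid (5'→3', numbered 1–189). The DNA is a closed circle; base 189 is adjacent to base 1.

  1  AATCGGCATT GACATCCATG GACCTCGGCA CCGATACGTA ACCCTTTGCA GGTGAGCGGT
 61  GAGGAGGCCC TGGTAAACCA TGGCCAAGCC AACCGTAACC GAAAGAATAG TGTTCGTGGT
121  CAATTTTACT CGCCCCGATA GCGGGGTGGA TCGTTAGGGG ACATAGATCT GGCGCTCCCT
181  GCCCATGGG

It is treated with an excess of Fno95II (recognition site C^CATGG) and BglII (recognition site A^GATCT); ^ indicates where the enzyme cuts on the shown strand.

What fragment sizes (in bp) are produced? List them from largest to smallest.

87, 62, 22, 18 bp

Fno95II sites (CCATGG) start at positions 16, 78, 183.
Fno95II cuts after the first base of each site, so after positions 16, 78, 183.
The BglII site (AGATCT) starts at position 165.
BglII cuts after the first base of each site, so after position 165.
Combined cut positions: 16, 78, 165, 183.
Circular molecule, 4 cuts → 4 fragments:
  17–78 → 62 bp
  79–165 → 87 bp
  166–183 → 18 bp
  184–189 then 1–16 → 6 + 16 = 22 bp
Sorted largest to smallest: 87, 62, 22, 18 bp.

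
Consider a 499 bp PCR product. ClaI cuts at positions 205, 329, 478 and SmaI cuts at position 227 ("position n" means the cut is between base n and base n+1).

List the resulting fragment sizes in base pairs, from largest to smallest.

205, 149, 102, 22, 21 bp

Combined cut positions (sorted): 205, 227, 329, 478.
Linear molecule, 4 cuts → 5 fragments:
  205 − 0 = 205 bp
  227 − 205 = 22 bp
  329 − 227 = 102 bp
  478 − 329 = 149 bp
  499 − 478 = 21 bp
Sorted largest to smallest: 205, 149, 102, 22, 21 bp.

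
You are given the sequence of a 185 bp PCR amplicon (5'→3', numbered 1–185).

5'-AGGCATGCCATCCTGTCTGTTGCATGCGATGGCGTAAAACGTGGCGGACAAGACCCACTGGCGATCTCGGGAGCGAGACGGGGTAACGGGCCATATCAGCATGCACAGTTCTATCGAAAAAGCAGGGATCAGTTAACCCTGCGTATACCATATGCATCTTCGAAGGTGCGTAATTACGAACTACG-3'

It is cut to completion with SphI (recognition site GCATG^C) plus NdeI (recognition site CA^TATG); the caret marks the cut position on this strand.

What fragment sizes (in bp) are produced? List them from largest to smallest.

SphI sites (GCATGC) start at positions 3, 22, 99.
SphI cuts after base 5 of each site (before the last base), so after positions 7, 26, 103.
The NdeI site (CATATG) starts at position 149.
NdeI cuts after base 2 of each site, so after position 150.
Combined cut positions: 7, 26, 103, 150.
Linear molecule, 4 cuts → 5 fragments:
  1–7 → 7 bp
  8–26 → 19 bp
  27–103 → 77 bp
  104–150 → 47 bp
  151–185 → 35 bp
Sorted largest to smallest: 77, 47, 35, 19, 7 bp.

77, 47, 35, 19, 7 bp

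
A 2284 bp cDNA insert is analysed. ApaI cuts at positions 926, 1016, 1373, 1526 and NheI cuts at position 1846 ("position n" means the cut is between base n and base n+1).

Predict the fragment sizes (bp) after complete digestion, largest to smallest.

926, 438, 357, 320, 153, 90 bp

Combined cut positions (sorted): 926, 1016, 1373, 1526, 1846.
Linear molecule, 5 cuts → 6 fragments:
  926 − 0 = 926 bp
  1016 − 926 = 90 bp
  1373 − 1016 = 357 bp
  1526 − 1373 = 153 bp
  1846 − 1526 = 320 bp
  2284 − 1846 = 438 bp
Sorted largest to smallest: 926, 438, 357, 320, 153, 90 bp.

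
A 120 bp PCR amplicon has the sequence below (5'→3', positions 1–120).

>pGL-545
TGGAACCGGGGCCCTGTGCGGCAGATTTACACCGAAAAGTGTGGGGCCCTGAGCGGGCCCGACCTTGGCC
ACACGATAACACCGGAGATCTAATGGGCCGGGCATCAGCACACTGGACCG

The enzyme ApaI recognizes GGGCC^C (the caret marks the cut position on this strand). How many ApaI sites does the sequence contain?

GGGCCC occurs starting at positions 9, 44, 55.
ApaI cuts at 3 sites.

3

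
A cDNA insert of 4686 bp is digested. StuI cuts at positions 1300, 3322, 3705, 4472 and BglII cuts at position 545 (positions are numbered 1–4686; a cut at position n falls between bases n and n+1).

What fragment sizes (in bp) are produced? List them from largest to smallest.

Combined cut positions (sorted): 545, 1300, 3322, 3705, 4472.
Linear molecule, 5 cuts → 6 fragments:
  545 − 0 = 545 bp
  1300 − 545 = 755 bp
  3322 − 1300 = 2022 bp
  3705 − 3322 = 383 bp
  4472 − 3705 = 767 bp
  4686 − 4472 = 214 bp
Sorted largest to smallest: 2022, 767, 755, 545, 383, 214 bp.

2022, 767, 755, 545, 383, 214 bp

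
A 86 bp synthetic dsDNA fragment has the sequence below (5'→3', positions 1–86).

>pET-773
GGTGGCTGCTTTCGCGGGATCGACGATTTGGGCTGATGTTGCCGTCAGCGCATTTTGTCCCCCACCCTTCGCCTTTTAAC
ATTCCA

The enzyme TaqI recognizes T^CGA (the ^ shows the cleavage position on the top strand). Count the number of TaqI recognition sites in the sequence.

TCGA occurs starting at position 20.
TaqI cuts at 1 site.

1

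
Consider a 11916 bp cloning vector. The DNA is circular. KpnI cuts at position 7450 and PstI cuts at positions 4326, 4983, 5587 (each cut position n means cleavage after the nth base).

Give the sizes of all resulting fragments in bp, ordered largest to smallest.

Combined cut positions (sorted): 4326, 4983, 5587, 7450.
Circular molecule, 4 cuts → 4 fragments:
  4983 − 4326 = 657 bp
  5587 − 4983 = 604 bp
  7450 − 5587 = 1863 bp
  wrap: 11916 − 7450 + 4326 = 8792 bp
Sorted largest to smallest: 8792, 1863, 657, 604 bp.

8792, 1863, 657, 604 bp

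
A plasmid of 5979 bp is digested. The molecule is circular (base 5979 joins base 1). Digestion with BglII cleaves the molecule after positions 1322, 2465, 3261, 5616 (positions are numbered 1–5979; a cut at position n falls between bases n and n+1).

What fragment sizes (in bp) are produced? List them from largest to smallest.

2355, 1685, 1143, 796 bp

Circular molecule, 4 cuts → 4 fragments:
  2465 − 1322 = 1143 bp
  3261 − 2465 = 796 bp
  5616 − 3261 = 2355 bp
  wrap: 5979 − 5616 + 1322 = 1685 bp
Sorted largest to smallest: 2355, 1685, 1143, 796 bp.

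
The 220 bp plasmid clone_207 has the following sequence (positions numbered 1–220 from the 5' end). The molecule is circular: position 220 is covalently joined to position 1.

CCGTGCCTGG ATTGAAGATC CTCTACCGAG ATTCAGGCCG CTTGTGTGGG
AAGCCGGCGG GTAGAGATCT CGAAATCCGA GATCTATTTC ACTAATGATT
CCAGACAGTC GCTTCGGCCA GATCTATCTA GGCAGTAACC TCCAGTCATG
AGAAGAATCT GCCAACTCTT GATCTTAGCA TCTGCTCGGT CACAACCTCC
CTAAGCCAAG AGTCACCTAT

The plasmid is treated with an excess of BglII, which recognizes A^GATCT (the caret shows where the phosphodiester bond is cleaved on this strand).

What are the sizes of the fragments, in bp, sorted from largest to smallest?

165, 40, 15 bp

BglII sites (AGATCT) start at positions 65, 80, 120.
BglII cuts after the first base of each site, so after positions 65, 80, 120.
Circular molecule, 3 cuts → 3 fragments:
  66–80 → 15 bp
  81–120 → 40 bp
  121–220 then 1–65 → 100 + 65 = 165 bp
Sorted largest to smallest: 165, 40, 15 bp.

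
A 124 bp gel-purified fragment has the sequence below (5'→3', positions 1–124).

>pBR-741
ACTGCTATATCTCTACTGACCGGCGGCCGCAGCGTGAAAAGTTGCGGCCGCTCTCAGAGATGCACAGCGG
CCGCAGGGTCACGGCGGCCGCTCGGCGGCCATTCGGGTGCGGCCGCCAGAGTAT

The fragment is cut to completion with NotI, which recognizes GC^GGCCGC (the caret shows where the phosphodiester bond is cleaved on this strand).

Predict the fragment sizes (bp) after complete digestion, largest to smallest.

25, 24, 23, 21, 17, 14 bp

NotI sites (GCGGCCGC) start at positions 23, 44, 67, 84, 109.
NotI cuts after base 2 of each site, so after positions 24, 45, 68, 85, 110.
Linear molecule, 5 cuts → 6 fragments:
  1–24 → 24 bp
  25–45 → 21 bp
  46–68 → 23 bp
  69–85 → 17 bp
  86–110 → 25 bp
  111–124 → 14 bp
Sorted largest to smallest: 25, 24, 23, 21, 17, 14 bp.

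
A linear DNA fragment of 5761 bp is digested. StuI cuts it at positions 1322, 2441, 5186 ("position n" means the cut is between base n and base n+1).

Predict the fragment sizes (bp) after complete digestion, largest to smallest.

2745, 1322, 1119, 575 bp

Linear molecule, 3 cuts → 4 fragments:
  1322 − 0 = 1322 bp
  2441 − 1322 = 1119 bp
  5186 − 2441 = 2745 bp
  5761 − 5186 = 575 bp
Sorted largest to smallest: 2745, 1322, 1119, 575 bp.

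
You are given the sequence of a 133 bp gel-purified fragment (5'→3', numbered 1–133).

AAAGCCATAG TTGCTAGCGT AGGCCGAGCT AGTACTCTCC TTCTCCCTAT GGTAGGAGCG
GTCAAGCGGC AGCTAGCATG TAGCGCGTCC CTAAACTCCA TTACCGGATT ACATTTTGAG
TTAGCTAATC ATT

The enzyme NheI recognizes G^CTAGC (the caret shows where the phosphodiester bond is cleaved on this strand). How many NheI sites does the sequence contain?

GCTAGC occurs starting at positions 13, 72.
NheI cuts at 2 sites.

2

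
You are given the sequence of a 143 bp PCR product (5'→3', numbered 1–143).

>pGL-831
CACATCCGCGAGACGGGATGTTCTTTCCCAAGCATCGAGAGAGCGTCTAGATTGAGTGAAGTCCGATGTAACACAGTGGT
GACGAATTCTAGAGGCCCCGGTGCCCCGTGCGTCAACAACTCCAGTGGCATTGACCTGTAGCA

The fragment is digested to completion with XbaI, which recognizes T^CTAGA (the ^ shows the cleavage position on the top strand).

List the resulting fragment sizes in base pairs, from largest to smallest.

55, 46, 42 bp

XbaI sites (TCTAGA) start at positions 46, 88.
XbaI cuts after the first base of each site, so after positions 46, 88.
Linear molecule, 2 cuts → 3 fragments:
  1–46 → 46 bp
  47–88 → 42 bp
  89–143 → 55 bp
Sorted largest to smallest: 55, 46, 42 bp.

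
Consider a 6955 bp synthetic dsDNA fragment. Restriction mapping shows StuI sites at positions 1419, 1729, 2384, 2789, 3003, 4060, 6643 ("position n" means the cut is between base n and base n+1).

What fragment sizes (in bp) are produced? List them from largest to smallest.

2583, 1419, 1057, 655, 405, 312, 310, 214 bp

Linear molecule, 7 cuts → 8 fragments:
  1419 − 0 = 1419 bp
  1729 − 1419 = 310 bp
  2384 − 1729 = 655 bp
  2789 − 2384 = 405 bp
  3003 − 2789 = 214 bp
  4060 − 3003 = 1057 bp
  6643 − 4060 = 2583 bp
  6955 − 6643 = 312 bp
Sorted largest to smallest: 2583, 1419, 1057, 655, 405, 312, 310, 214 bp.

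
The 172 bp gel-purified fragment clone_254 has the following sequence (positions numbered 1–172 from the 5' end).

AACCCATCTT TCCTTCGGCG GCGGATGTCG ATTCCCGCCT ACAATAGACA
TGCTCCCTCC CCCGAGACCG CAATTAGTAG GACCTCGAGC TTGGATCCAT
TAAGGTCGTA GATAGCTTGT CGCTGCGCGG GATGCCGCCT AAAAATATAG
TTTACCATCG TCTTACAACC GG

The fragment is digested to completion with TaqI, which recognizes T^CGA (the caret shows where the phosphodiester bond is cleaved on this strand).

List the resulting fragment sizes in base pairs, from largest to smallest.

TaqI sites (TCGA) start at positions 28, 85.
TaqI cuts after the first base of each site, so after positions 28, 85.
Linear molecule, 2 cuts → 3 fragments:
  1–28 → 28 bp
  29–85 → 57 bp
  86–172 → 87 bp
Sorted largest to smallest: 87, 57, 28 bp.

87, 57, 28 bp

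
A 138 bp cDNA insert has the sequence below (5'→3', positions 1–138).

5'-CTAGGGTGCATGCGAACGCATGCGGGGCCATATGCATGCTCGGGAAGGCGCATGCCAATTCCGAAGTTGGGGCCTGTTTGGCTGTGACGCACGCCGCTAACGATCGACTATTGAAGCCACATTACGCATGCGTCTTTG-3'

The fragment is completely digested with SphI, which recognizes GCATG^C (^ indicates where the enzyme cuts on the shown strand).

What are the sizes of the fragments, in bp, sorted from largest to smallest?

76, 16, 16, 12, 10, 8 bp

SphI sites (GCATGC) start at positions 8, 18, 34, 50, 126.
SphI cuts after base 5 of each site (before the last base), so after positions 12, 22, 38, 54, 130.
Linear molecule, 5 cuts → 6 fragments:
  1–12 → 12 bp
  13–22 → 10 bp
  23–38 → 16 bp
  39–54 → 16 bp
  55–130 → 76 bp
  131–138 → 8 bp
Sorted largest to smallest: 76, 16, 16, 12, 10, 8 bp.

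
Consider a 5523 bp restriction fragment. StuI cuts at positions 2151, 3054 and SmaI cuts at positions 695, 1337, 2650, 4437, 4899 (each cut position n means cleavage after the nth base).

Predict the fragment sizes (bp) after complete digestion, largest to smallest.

Combined cut positions (sorted): 695, 1337, 2151, 2650, 3054, 4437, 4899.
Linear molecule, 7 cuts → 8 fragments:
  695 − 0 = 695 bp
  1337 − 695 = 642 bp
  2151 − 1337 = 814 bp
  2650 − 2151 = 499 bp
  3054 − 2650 = 404 bp
  4437 − 3054 = 1383 bp
  4899 − 4437 = 462 bp
  5523 − 4899 = 624 bp
Sorted largest to smallest: 1383, 814, 695, 642, 624, 499, 462, 404 bp.

1383, 814, 695, 642, 624, 499, 462, 404 bp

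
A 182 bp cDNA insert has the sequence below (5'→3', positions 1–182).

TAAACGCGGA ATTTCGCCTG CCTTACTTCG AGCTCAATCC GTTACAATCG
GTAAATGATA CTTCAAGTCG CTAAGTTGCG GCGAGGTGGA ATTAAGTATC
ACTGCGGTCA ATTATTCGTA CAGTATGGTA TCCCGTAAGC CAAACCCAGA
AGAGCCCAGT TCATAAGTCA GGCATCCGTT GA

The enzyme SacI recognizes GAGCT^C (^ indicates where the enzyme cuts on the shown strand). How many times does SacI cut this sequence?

1

GAGCTC occurs starting at position 30.
SacI cuts at 1 site.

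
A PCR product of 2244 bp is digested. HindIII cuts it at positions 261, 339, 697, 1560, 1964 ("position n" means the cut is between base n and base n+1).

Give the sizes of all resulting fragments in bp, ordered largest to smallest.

863, 404, 358, 280, 261, 78 bp

Linear molecule, 5 cuts → 6 fragments:
  261 − 0 = 261 bp
  339 − 261 = 78 bp
  697 − 339 = 358 bp
  1560 − 697 = 863 bp
  1964 − 1560 = 404 bp
  2244 − 1964 = 280 bp
Sorted largest to smallest: 863, 404, 358, 280, 261, 78 bp.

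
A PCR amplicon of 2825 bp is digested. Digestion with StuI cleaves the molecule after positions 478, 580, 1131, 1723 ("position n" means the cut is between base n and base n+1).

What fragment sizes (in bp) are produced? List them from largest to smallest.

1102, 592, 551, 478, 102 bp

Linear molecule, 4 cuts → 5 fragments:
  478 − 0 = 478 bp
  580 − 478 = 102 bp
  1131 − 580 = 551 bp
  1723 − 1131 = 592 bp
  2825 − 1723 = 1102 bp
Sorted largest to smallest: 1102, 592, 551, 478, 102 bp.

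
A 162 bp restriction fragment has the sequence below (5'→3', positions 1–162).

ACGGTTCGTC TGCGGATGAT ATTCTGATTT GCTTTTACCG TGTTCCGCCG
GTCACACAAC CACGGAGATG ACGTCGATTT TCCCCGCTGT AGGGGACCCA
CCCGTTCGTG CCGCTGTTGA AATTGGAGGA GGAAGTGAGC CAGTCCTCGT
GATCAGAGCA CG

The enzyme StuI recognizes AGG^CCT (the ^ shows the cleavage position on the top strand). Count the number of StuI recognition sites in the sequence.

No occurrence of AGGCCT is present in the sequence.
StuI does not cut: 0 sites.

0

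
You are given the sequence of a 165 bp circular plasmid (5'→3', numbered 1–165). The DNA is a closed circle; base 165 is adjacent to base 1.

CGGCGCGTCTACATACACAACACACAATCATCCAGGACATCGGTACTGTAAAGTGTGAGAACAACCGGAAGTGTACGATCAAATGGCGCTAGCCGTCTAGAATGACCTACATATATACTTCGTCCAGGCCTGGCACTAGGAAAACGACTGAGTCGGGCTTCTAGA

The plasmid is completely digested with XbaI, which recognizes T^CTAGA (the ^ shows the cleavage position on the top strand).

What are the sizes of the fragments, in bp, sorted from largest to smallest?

101, 64 bp

XbaI sites (TCTAGA) start at positions 96, 160.
XbaI cuts after the first base of each site, so after positions 96, 160.
Circular molecule, 2 cuts → 2 fragments:
  97–160 → 64 bp
  161–165 then 1–96 → 5 + 96 = 101 bp
Sorted largest to smallest: 101, 64 bp.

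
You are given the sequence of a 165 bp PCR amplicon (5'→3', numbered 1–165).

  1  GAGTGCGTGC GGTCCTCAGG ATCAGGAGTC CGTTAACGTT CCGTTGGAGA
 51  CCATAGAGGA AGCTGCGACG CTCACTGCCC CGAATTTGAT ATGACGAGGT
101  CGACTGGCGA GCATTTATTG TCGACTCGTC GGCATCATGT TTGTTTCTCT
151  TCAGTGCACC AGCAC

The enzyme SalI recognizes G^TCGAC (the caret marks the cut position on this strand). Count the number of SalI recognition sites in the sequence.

GTCGAC occurs starting at positions 99, 120.
SalI cuts at 2 sites.

2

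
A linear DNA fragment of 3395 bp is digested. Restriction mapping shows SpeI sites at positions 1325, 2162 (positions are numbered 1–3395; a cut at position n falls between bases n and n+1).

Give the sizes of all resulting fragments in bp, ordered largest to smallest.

1325, 1233, 837 bp

Linear molecule, 2 cuts → 3 fragments:
  1325 − 0 = 1325 bp
  2162 − 1325 = 837 bp
  3395 − 2162 = 1233 bp
Sorted largest to smallest: 1325, 1233, 837 bp.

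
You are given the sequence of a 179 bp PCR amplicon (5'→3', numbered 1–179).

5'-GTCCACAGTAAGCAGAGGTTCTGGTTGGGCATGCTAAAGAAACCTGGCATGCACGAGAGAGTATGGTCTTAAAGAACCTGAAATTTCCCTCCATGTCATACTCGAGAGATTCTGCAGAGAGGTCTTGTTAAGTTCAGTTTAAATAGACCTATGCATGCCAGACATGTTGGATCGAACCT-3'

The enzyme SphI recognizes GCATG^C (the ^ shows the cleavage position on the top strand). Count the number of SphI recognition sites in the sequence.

3

GCATGC occurs starting at positions 29, 47, 153.
SphI cuts at 3 sites.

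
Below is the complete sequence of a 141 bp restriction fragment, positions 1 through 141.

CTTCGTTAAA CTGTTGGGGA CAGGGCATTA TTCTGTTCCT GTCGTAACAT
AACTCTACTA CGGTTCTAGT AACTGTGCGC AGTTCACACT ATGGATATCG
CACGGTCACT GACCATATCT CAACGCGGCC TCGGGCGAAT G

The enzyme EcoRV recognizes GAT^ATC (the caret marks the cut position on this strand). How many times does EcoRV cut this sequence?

1

GATATC occurs starting at position 94.
EcoRV cuts at 1 site.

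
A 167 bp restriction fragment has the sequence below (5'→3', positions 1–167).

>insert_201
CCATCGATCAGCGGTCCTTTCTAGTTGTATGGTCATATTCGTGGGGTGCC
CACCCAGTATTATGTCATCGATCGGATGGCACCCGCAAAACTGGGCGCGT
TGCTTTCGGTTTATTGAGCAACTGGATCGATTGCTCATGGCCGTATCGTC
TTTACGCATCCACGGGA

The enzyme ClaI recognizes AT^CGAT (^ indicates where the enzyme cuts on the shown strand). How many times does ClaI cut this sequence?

ATCGAT occurs starting at positions 3, 67, 126.
ClaI cuts at 3 sites.

3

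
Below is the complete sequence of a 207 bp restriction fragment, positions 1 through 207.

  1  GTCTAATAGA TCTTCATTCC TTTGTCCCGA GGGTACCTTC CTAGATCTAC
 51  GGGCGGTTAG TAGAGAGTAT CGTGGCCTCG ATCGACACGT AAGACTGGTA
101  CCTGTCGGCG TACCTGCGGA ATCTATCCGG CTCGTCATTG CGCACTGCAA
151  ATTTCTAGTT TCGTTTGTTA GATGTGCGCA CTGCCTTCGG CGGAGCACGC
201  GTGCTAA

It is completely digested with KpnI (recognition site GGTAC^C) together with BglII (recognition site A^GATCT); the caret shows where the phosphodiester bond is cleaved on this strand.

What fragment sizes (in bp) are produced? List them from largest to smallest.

KpnI sites (GGTACC) start at positions 32, 97.
KpnI cuts after base 5 of each site (before the last base), so after positions 36, 101.
BglII sites (AGATCT) start at positions 8, 43.
BglII cuts after the first base of each site, so after positions 8, 43.
Combined cut positions: 8, 36, 43, 101.
Linear molecule, 4 cuts → 5 fragments:
  1–8 → 8 bp
  9–36 → 28 bp
  37–43 → 7 bp
  44–101 → 58 bp
  102–207 → 106 bp
Sorted largest to smallest: 106, 58, 28, 8, 7 bp.

106, 58, 28, 8, 7 bp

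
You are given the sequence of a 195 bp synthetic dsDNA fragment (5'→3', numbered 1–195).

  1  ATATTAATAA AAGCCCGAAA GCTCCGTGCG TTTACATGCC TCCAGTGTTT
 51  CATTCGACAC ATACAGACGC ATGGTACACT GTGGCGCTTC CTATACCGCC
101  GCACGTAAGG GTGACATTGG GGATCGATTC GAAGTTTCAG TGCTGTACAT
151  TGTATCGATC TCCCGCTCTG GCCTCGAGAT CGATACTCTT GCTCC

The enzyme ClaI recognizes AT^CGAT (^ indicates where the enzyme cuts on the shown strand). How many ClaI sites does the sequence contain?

3

ATCGAT occurs starting at positions 123, 154, 179.
ClaI cuts at 3 sites.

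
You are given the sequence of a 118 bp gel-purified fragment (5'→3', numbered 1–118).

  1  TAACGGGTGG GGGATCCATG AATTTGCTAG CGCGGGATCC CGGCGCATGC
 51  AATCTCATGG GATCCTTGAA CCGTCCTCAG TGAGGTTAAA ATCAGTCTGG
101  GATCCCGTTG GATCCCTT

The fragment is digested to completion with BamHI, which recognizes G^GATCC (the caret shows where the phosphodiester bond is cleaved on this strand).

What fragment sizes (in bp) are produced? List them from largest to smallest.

40, 25, 23, 12, 10, 8 bp

BamHI sites (GGATCC) start at positions 12, 35, 60, 100, 110.
BamHI cuts after the first base of each site, so after positions 12, 35, 60, 100, 110.
Linear molecule, 5 cuts → 6 fragments:
  1–12 → 12 bp
  13–35 → 23 bp
  36–60 → 25 bp
  61–100 → 40 bp
  101–110 → 10 bp
  111–118 → 8 bp
Sorted largest to smallest: 40, 25, 23, 12, 10, 8 bp.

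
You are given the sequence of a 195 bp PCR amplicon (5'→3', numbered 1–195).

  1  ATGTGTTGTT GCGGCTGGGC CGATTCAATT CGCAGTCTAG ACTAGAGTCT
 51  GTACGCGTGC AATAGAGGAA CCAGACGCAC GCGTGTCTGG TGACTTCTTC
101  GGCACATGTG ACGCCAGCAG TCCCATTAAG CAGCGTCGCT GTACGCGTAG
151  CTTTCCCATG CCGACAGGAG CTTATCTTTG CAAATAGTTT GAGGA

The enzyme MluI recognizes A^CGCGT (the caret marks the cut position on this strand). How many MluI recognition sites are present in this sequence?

ACGCGT occurs starting at positions 53, 79, 143.
MluI cuts at 3 sites.

3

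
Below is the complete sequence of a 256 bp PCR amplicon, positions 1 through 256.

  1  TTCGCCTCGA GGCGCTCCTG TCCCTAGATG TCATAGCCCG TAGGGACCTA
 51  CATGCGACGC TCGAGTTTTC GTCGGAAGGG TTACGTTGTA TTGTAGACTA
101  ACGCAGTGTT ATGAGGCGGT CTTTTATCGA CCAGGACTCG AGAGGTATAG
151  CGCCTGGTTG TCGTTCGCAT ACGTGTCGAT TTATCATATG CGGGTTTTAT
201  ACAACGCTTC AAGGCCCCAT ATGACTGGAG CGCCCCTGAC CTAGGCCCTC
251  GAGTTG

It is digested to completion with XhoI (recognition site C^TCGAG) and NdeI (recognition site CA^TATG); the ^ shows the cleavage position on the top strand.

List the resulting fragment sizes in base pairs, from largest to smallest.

77, 54, 49, 33, 29, 8, 6 bp

XhoI sites (CTCGAG) start at positions 6, 60, 137, 248.
XhoI cuts after the first base of each site, so after positions 6, 60, 137, 248.
NdeI sites (CATATG) start at positions 185, 218.
NdeI cuts after base 2 of each site, so after positions 186, 219.
Combined cut positions: 6, 60, 137, 186, 219, 248.
Linear molecule, 6 cuts → 7 fragments:
  1–6 → 6 bp
  7–60 → 54 bp
  61–137 → 77 bp
  138–186 → 49 bp
  187–219 → 33 bp
  220–248 → 29 bp
  249–256 → 8 bp
Sorted largest to smallest: 77, 54, 49, 33, 29, 8, 6 bp.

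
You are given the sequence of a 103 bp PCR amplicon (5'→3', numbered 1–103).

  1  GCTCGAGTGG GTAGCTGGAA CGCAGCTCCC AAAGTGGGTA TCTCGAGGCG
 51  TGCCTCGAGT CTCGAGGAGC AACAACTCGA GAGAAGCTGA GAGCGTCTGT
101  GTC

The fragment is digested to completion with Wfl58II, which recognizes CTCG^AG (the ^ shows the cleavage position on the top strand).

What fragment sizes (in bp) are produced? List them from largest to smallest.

40, 24, 15, 12, 7, 5 bp

Wfl58II sites (CTCGAG) start at positions 2, 42, 54, 61, 76.
Wfl58II cuts after base 4 of each site, so after positions 5, 45, 57, 64, 79.
Linear molecule, 5 cuts → 6 fragments:
  1–5 → 5 bp
  6–45 → 40 bp
  46–57 → 12 bp
  58–64 → 7 bp
  65–79 → 15 bp
  80–103 → 24 bp
Sorted largest to smallest: 40, 24, 15, 12, 7, 5 bp.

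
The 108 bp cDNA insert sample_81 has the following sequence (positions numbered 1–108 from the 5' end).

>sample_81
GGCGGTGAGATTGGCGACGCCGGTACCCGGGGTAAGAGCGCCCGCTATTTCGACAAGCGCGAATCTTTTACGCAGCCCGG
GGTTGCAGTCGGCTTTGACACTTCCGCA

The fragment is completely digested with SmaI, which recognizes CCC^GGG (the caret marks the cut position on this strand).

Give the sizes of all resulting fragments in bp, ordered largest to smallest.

50, 30, 28 bp

SmaI sites (CCCGGG) start at positions 26, 76.
SmaI cuts after base 3 of each site, so after positions 28, 78.
Linear molecule, 2 cuts → 3 fragments:
  1–28 → 28 bp
  29–78 → 50 bp
  79–108 → 30 bp
Sorted largest to smallest: 50, 30, 28 bp.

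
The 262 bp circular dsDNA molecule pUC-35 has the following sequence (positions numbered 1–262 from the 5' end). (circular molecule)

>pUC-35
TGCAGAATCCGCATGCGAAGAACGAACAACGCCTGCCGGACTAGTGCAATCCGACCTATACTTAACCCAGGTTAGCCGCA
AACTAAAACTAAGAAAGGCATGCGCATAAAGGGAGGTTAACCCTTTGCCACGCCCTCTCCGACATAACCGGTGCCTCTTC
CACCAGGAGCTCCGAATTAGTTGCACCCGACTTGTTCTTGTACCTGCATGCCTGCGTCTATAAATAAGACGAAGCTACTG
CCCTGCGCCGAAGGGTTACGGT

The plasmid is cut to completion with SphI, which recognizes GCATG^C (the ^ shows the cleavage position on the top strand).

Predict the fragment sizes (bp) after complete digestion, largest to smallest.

SphI sites (GCATGC) start at positions 11, 98, 206.
SphI cuts after base 5 of each site (before the last base), so after positions 15, 102, 210.
Circular molecule, 3 cuts → 3 fragments:
  16–102 → 87 bp
  103–210 → 108 bp
  211–262 then 1–15 → 52 + 15 = 67 bp
Sorted largest to smallest: 108, 87, 67 bp.

108, 87, 67 bp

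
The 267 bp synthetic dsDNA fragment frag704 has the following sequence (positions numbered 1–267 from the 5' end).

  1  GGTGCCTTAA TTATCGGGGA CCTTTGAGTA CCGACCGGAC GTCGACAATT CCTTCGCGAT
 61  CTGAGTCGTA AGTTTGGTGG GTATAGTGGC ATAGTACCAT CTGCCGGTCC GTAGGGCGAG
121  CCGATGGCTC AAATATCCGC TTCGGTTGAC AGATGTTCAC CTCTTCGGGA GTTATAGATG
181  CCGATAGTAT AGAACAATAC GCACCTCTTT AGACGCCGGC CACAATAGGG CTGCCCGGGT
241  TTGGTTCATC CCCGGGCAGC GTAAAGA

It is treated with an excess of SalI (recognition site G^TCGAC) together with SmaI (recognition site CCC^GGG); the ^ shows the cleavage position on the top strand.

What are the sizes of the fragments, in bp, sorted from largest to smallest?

195, 41, 17, 14 bp

The SalI site (GTCGAC) starts at position 41.
SalI cuts after the first base of each site, so after position 41.
SmaI sites (CCCGGG) start at positions 234, 251.
SmaI cuts after base 3 of each site, so after positions 236, 253.
Combined cut positions: 41, 236, 253.
Linear molecule, 3 cuts → 4 fragments:
  1–41 → 41 bp
  42–236 → 195 bp
  237–253 → 17 bp
  254–267 → 14 bp
Sorted largest to smallest: 195, 41, 17, 14 bp.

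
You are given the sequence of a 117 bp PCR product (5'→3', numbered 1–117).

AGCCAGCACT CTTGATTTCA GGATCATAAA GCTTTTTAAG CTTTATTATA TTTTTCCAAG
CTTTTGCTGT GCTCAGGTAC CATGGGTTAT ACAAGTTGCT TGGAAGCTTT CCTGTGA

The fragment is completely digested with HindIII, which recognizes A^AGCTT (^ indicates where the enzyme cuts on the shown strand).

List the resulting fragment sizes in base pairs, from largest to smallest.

46, 29, 20, 13, 9 bp

HindIII sites (AAGCTT) start at positions 29, 38, 58, 104.
HindIII cuts after the first base of each site, so after positions 29, 38, 58, 104.
Linear molecule, 4 cuts → 5 fragments:
  1–29 → 29 bp
  30–38 → 9 bp
  39–58 → 20 bp
  59–104 → 46 bp
  105–117 → 13 bp
Sorted largest to smallest: 46, 29, 20, 13, 9 bp.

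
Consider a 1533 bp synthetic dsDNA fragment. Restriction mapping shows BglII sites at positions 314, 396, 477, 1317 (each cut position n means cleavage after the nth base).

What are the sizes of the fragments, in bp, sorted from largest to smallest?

Linear molecule, 4 cuts → 5 fragments:
  314 − 0 = 314 bp
  396 − 314 = 82 bp
  477 − 396 = 81 bp
  1317 − 477 = 840 bp
  1533 − 1317 = 216 bp
Sorted largest to smallest: 840, 314, 216, 82, 81 bp.

840, 314, 216, 82, 81 bp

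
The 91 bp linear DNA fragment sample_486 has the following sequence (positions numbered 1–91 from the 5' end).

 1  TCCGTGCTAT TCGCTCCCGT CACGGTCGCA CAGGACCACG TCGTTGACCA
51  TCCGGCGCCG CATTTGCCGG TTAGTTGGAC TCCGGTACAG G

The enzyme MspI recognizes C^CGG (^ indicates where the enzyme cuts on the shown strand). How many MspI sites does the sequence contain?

3

CCGG occurs starting at positions 52, 67, 82.
MspI cuts at 3 sites.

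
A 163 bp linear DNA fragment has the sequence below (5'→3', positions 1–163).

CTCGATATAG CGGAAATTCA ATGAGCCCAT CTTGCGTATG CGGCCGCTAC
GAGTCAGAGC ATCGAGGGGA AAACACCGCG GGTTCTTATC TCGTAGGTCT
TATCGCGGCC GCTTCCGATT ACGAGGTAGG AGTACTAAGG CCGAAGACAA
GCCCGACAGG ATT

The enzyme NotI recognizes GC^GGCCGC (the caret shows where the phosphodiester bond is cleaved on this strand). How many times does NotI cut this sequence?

2

GCGGCCGC occurs starting at positions 40, 105.
NotI cuts at 2 sites.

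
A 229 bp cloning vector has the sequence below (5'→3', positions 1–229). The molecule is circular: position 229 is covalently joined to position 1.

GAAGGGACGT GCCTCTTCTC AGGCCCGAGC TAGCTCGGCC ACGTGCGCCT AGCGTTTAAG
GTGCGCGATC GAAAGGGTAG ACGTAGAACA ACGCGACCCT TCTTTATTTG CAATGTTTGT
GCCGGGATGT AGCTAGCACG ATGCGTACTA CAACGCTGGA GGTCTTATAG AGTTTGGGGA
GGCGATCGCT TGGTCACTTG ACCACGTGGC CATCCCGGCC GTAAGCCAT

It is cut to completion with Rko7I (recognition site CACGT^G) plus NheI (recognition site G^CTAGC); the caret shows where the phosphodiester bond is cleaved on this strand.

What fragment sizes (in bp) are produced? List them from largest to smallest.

88, 75, 51, 15 bp

Rko7I sites (CACGTG) start at positions 40, 203.
Rko7I cuts after base 5 of each site (before the last base), so after positions 44, 207.
NheI sites (GCTAGC) start at positions 29, 132.
NheI cuts after the first base of each site, so after positions 29, 132.
Combined cut positions: 29, 44, 132, 207.
Circular molecule, 4 cuts → 4 fragments:
  30–44 → 15 bp
  45–132 → 88 bp
  133–207 → 75 bp
  208–229 then 1–29 → 22 + 29 = 51 bp
Sorted largest to smallest: 88, 75, 51, 15 bp.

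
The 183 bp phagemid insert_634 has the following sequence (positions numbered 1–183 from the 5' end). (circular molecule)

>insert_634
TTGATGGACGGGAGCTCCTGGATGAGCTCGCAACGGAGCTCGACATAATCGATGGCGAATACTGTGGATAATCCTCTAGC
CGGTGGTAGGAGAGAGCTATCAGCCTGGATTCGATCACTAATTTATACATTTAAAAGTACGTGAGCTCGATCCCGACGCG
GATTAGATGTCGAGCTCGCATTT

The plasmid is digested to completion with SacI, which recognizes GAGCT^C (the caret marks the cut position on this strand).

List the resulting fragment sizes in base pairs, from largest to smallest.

SacI sites (GAGCTC) start at positions 12, 24, 36, 143, 172.
SacI cuts after base 5 of each site (before the last base), so after positions 16, 28, 40, 147, 176.
Circular molecule, 5 cuts → 5 fragments:
  17–28 → 12 bp
  29–40 → 12 bp
  41–147 → 107 bp
  148–176 → 29 bp
  177–183 then 1–16 → 7 + 16 = 23 bp
Sorted largest to smallest: 107, 29, 23, 12, 12 bp.

107, 29, 23, 12, 12 bp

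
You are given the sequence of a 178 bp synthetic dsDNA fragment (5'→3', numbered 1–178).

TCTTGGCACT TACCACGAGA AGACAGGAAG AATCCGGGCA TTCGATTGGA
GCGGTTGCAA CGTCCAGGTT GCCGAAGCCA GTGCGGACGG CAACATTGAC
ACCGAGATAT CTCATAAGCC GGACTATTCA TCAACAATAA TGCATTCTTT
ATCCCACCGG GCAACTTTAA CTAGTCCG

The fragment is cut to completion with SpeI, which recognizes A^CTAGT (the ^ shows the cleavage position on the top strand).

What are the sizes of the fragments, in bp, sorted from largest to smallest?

170, 8 bp

The SpeI site (ACTAGT) starts at position 170.
SpeI cuts after the first base of each site, so after position 170.
Linear molecule, 1 cut → 2 fragments:
  1–170 → 170 bp
  171–178 → 8 bp
Sorted largest to smallest: 170, 8 bp.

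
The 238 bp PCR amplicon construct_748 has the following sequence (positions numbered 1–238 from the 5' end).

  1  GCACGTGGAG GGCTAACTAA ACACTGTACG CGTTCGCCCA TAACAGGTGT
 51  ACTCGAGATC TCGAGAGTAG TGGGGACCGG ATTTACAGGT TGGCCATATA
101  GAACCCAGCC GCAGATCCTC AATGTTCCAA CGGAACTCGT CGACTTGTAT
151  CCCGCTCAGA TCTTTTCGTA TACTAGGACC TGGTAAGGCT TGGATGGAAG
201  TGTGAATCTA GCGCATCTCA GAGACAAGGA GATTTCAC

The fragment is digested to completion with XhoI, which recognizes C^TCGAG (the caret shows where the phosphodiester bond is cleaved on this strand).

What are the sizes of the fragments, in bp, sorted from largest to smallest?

178, 52, 8 bp

XhoI sites (CTCGAG) start at positions 52, 60.
XhoI cuts after the first base of each site, so after positions 52, 60.
Linear molecule, 2 cuts → 3 fragments:
  1–52 → 52 bp
  53–60 → 8 bp
  61–238 → 178 bp
Sorted largest to smallest: 178, 52, 8 bp.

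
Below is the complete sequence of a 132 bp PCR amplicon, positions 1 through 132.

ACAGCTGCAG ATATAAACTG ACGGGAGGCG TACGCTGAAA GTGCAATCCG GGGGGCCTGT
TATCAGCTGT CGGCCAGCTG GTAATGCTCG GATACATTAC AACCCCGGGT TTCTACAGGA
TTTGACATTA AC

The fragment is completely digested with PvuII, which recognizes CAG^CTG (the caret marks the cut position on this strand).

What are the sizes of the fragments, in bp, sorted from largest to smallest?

PvuII sites (CAGCTG) start at positions 2, 64, 75.
PvuII cuts after base 3 of each site, so after positions 4, 66, 77.
Linear molecule, 3 cuts → 4 fragments:
  1–4 → 4 bp
  5–66 → 62 bp
  67–77 → 11 bp
  78–132 → 55 bp
Sorted largest to smallest: 62, 55, 11, 4 bp.

62, 55, 11, 4 bp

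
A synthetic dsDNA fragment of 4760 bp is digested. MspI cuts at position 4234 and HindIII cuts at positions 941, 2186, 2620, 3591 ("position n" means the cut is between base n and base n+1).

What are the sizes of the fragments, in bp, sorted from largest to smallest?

1245, 971, 941, 643, 526, 434 bp

Combined cut positions (sorted): 941, 2186, 2620, 3591, 4234.
Linear molecule, 5 cuts → 6 fragments:
  941 − 0 = 941 bp
  2186 − 941 = 1245 bp
  2620 − 2186 = 434 bp
  3591 − 2620 = 971 bp
  4234 − 3591 = 643 bp
  4760 − 4234 = 526 bp
Sorted largest to smallest: 1245, 971, 941, 643, 526, 434 bp.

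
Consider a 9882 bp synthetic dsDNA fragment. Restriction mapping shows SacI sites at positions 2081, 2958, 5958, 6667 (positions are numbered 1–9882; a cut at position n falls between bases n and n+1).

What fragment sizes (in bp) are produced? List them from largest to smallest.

3215, 3000, 2081, 877, 709 bp

Linear molecule, 4 cuts → 5 fragments:
  2081 − 0 = 2081 bp
  2958 − 2081 = 877 bp
  5958 − 2958 = 3000 bp
  6667 − 5958 = 709 bp
  9882 − 6667 = 3215 bp
Sorted largest to smallest: 3215, 3000, 2081, 877, 709 bp.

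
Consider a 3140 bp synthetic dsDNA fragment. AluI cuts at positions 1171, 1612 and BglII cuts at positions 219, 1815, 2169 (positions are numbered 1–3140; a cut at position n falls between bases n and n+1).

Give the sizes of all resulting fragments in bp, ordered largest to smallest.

971, 952, 441, 354, 219, 203 bp

Combined cut positions (sorted): 219, 1171, 1612, 1815, 2169.
Linear molecule, 5 cuts → 6 fragments:
  219 − 0 = 219 bp
  1171 − 219 = 952 bp
  1612 − 1171 = 441 bp
  1815 − 1612 = 203 bp
  2169 − 1815 = 354 bp
  3140 − 2169 = 971 bp
Sorted largest to smallest: 971, 952, 441, 354, 219, 203 bp.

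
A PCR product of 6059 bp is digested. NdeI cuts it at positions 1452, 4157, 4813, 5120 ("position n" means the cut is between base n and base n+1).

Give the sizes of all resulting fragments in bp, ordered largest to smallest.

2705, 1452, 939, 656, 307 bp

Linear molecule, 4 cuts → 5 fragments:
  1452 − 0 = 1452 bp
  4157 − 1452 = 2705 bp
  4813 − 4157 = 656 bp
  5120 − 4813 = 307 bp
  6059 − 5120 = 939 bp
Sorted largest to smallest: 2705, 1452, 939, 656, 307 bp.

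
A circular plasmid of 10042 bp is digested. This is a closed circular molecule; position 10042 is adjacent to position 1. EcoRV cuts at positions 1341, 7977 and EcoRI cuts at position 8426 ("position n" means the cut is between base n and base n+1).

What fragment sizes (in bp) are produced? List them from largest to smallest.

Combined cut positions (sorted): 1341, 7977, 8426.
Circular molecule, 3 cuts → 3 fragments:
  7977 − 1341 = 6636 bp
  8426 − 7977 = 449 bp
  wrap: 10042 − 8426 + 1341 = 2957 bp
Sorted largest to smallest: 6636, 2957, 449 bp.

6636, 2957, 449 bp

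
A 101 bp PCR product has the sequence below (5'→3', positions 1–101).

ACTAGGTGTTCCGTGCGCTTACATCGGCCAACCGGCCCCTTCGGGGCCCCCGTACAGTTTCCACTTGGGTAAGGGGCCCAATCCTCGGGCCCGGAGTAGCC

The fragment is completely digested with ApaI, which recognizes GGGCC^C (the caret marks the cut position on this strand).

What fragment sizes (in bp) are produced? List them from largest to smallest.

48, 30, 13, 10 bp

ApaI sites (GGGCCC) start at positions 44, 74, 87.
ApaI cuts after base 5 of each site (before the last base), so after positions 48, 78, 91.
Linear molecule, 3 cuts → 4 fragments:
  1–48 → 48 bp
  49–78 → 30 bp
  79–91 → 13 bp
  92–101 → 10 bp
Sorted largest to smallest: 48, 30, 13, 10 bp.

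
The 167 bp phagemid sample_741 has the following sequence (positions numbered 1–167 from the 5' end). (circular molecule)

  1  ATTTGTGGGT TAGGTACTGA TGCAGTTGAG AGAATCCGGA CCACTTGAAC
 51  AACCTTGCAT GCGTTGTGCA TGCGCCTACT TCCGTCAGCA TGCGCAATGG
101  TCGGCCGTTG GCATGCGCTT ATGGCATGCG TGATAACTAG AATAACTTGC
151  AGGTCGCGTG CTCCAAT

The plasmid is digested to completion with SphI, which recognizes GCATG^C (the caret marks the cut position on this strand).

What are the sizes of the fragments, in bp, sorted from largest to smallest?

100, 23, 20, 13, 11 bp

SphI sites (GCATGC) start at positions 57, 68, 88, 111, 124.
SphI cuts after base 5 of each site (before the last base), so after positions 61, 72, 92, 115, 128.
Circular molecule, 5 cuts → 5 fragments:
  62–72 → 11 bp
  73–92 → 20 bp
  93–115 → 23 bp
  116–128 → 13 bp
  129–167 then 1–61 → 39 + 61 = 100 bp
Sorted largest to smallest: 100, 23, 20, 13, 11 bp.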